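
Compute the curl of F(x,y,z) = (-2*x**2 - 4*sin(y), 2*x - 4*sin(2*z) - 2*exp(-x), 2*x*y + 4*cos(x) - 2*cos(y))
(2*x + 2*sin(y) + 8*cos(2*z), -2*y + 4*sin(x), 4*cos(y) + 2 + 2*exp(-x))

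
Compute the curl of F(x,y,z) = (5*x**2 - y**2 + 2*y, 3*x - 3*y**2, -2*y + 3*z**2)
(-2, 0, 2*y + 1)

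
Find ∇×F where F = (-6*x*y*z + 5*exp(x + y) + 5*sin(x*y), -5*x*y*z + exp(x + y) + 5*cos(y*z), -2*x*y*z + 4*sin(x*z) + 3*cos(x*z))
(5*x*y - 2*x*z + 5*y*sin(y*z), -6*x*y + 2*y*z + 3*z*sin(x*z) - 4*z*cos(x*z), 6*x*z - 5*x*cos(x*y) - 5*y*z - 4*exp(x + y))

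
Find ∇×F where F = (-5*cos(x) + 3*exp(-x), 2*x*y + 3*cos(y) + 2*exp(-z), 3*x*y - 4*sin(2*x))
(3*x + 2*exp(-z), -3*y + 8*cos(2*x), 2*y)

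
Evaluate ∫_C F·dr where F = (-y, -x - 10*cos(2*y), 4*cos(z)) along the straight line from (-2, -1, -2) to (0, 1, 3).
-6*sin(2) + 4*sin(3) + 2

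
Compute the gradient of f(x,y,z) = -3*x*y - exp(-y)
(-3*y, -3*x + exp(-y), 0)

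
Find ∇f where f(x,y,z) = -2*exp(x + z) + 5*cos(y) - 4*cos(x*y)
(4*y*sin(x*y) - 2*exp(x + z), 4*x*sin(x*y) - 5*sin(y), -2*exp(x + z))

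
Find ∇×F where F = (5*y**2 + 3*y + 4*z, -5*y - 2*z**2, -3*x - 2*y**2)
(-4*y + 4*z, 7, -10*y - 3)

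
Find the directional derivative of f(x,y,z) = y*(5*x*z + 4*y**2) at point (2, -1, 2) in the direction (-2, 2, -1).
94/3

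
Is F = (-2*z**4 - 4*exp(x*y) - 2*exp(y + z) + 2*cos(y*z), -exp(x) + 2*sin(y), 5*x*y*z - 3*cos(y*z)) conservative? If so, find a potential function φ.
No, ∇×F = (z*(5*x + 3*sin(y*z)), -5*y*z - 2*y*sin(y*z) - 8*z**3 - 2*exp(y + z), 4*x*exp(x*y) + 2*z*sin(y*z) - exp(x) + 2*exp(y + z)) ≠ 0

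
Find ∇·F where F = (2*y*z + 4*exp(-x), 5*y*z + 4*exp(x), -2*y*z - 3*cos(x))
-2*y + 5*z - 4*exp(-x)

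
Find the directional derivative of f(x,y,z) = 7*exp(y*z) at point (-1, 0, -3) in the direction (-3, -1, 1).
21*sqrt(11)/11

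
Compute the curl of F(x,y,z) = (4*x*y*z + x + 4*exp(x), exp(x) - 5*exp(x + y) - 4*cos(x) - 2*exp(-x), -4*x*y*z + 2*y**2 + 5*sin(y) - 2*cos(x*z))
(-4*x*z + 4*y + 5*cos(y), 4*x*y + 4*y*z - 2*z*sin(x*z), -4*x*z + exp(x) - 5*exp(x + y) + 4*sin(x) + 2*exp(-x))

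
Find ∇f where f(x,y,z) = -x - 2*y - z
(-1, -2, -1)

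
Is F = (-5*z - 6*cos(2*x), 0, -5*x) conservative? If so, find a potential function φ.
Yes, F is conservative. φ = -5*x*z - 3*sin(2*x)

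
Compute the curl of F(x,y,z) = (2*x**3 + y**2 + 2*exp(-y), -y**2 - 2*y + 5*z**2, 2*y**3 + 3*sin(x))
(6*y**2 - 10*z, -3*cos(x), -2*y + 2*exp(-y))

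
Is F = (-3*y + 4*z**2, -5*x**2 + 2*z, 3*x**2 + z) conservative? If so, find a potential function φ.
No, ∇×F = (-2, -6*x + 8*z, 3 - 10*x) ≠ 0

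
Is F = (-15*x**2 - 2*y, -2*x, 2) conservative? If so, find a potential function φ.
Yes, F is conservative. φ = -5*x**3 - 2*x*y + 2*z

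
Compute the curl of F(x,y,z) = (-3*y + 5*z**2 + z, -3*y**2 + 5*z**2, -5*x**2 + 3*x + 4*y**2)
(8*y - 10*z, 10*x + 10*z - 2, 3)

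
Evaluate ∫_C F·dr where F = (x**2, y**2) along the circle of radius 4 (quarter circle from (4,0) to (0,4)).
0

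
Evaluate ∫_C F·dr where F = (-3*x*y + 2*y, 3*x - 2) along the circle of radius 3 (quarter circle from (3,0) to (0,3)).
9*pi/4 + 21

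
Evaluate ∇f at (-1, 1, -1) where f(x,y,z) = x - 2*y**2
(1, -4, 0)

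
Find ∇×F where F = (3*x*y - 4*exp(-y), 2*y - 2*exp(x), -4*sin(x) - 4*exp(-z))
(0, 4*cos(x), -3*x - 2*exp(x) - 4*exp(-y))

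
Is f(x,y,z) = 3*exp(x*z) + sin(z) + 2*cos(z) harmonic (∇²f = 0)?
No, ∇²f = 3*x**2*exp(x*z) + 3*z**2*exp(x*z) - sin(z) - 2*cos(z)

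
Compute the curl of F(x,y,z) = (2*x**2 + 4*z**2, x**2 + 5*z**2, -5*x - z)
(-10*z, 8*z + 5, 2*x)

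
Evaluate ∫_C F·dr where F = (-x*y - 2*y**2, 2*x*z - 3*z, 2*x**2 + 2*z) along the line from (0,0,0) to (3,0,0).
0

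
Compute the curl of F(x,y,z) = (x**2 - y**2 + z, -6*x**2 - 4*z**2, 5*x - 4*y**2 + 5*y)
(-8*y + 8*z + 5, -4, -12*x + 2*y)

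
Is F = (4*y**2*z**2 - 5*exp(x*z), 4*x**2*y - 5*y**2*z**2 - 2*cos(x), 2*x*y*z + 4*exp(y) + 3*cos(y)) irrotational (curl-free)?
No, ∇×F = (2*x*z + 10*y**2*z + 4*exp(y) - 3*sin(y), -5*x*exp(x*z) + 8*y**2*z - 2*y*z, 8*x*y - 8*y*z**2 + 2*sin(x))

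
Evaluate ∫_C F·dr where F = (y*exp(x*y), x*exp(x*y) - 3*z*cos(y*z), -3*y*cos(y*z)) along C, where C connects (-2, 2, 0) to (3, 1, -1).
-exp(-4) + 3*sin(1) + exp(3)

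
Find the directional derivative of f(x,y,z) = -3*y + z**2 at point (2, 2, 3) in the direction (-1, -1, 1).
3*sqrt(3)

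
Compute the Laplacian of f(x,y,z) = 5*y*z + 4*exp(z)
4*exp(z)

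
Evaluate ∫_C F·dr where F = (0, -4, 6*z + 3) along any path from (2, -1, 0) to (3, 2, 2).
6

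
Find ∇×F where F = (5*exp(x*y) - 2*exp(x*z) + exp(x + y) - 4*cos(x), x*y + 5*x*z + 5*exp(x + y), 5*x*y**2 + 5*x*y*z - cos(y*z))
(10*x*y + 5*x*z - 5*x + z*sin(y*z), -2*x*exp(x*z) - 5*y**2 - 5*y*z, -5*x*exp(x*y) + y + 5*z + 4*exp(x + y))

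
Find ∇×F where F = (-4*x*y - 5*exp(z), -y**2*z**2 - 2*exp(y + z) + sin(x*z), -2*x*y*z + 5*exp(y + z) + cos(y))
(-2*x*z - x*cos(x*z) + 2*y**2*z + 7*exp(y + z) - sin(y), 2*y*z - 5*exp(z), 4*x + z*cos(x*z))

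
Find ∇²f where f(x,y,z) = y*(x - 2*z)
0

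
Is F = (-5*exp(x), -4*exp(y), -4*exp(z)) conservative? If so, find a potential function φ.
Yes, F is conservative. φ = -5*exp(x) - 4*exp(y) - 4*exp(z)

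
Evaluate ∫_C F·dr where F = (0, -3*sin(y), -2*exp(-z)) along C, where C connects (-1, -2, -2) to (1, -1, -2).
-3*cos(2) + 3*cos(1)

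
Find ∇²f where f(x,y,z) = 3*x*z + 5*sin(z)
-5*sin(z)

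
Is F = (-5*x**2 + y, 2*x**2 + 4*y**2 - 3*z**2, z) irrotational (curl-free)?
No, ∇×F = (6*z, 0, 4*x - 1)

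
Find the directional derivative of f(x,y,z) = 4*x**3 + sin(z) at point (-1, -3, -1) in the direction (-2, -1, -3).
-3*sqrt(14)*(cos(1) + 8)/14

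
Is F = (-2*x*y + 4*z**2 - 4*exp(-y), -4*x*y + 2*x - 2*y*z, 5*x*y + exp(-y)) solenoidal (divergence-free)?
No, ∇·F = -4*x - 2*y - 2*z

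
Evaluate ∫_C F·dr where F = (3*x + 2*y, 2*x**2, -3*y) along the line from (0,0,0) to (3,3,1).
36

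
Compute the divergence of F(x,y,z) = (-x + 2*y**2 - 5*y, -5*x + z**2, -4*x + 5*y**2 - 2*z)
-3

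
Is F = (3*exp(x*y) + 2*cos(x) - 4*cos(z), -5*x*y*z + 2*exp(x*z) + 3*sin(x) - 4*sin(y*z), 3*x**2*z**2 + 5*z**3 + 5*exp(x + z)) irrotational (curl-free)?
No, ∇×F = (5*x*y - 2*x*exp(x*z) + 4*y*cos(y*z), -6*x*z**2 - 5*exp(x + z) + 4*sin(z), -3*x*exp(x*y) - 5*y*z + 2*z*exp(x*z) + 3*cos(x))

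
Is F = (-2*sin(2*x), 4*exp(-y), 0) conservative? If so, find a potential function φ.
Yes, F is conservative. φ = cos(2*x) - 4*exp(-y)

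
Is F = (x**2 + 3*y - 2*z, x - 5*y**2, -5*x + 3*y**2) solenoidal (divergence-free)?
No, ∇·F = 2*x - 10*y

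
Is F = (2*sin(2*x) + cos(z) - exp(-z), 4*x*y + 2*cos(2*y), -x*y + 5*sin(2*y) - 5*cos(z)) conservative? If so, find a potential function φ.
No, ∇×F = (-x + 10*cos(2*y), y - sin(z) + exp(-z), 4*y) ≠ 0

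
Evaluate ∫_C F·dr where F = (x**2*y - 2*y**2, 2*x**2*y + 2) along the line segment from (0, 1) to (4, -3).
16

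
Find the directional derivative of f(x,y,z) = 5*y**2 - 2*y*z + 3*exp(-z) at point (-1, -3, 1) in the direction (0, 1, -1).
sqrt(2)*(3 - 38*E)*exp(-1)/2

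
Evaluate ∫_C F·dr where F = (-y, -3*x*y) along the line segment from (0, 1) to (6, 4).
-96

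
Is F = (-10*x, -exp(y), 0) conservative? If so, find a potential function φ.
Yes, F is conservative. φ = -5*x**2 - exp(y)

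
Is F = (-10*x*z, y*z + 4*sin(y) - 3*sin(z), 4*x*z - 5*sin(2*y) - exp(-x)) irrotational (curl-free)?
No, ∇×F = (-y - 10*cos(2*y) + 3*cos(z), -10*x - 4*z - exp(-x), 0)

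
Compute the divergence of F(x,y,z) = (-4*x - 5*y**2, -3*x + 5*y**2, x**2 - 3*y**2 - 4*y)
10*y - 4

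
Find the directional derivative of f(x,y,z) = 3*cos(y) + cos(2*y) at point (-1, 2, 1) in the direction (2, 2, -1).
-2*sin(2) - 4*sin(4)/3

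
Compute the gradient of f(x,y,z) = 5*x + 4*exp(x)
(4*exp(x) + 5, 0, 0)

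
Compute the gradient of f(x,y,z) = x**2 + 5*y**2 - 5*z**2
(2*x, 10*y, -10*z)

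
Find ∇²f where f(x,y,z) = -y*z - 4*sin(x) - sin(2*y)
4*sin(x) + 4*sin(2*y)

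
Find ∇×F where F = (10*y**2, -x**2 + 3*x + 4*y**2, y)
(1, 0, -2*x - 20*y + 3)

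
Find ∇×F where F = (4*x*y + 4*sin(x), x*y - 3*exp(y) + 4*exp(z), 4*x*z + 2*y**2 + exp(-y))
(4*y - 4*exp(z) - exp(-y), -4*z, -4*x + y)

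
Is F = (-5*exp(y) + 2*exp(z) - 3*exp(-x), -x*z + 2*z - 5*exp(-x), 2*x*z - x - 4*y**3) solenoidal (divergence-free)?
No, ∇·F = 2*x + 3*exp(-x)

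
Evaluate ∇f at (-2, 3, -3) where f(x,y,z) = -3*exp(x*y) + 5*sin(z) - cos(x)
(-sin(2) - 9*exp(-6), 6*exp(-6), 5*cos(3))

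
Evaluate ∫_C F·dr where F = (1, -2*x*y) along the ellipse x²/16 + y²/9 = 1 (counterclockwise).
0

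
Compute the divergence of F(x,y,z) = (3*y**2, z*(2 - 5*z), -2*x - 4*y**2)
0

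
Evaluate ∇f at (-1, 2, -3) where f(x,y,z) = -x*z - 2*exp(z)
(3, 0, 1 - 2*exp(-3))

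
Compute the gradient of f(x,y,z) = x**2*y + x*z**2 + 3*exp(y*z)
(2*x*y + z**2, x**2 + 3*z*exp(y*z), 2*x*z + 3*y*exp(y*z))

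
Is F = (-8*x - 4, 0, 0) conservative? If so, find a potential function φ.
Yes, F is conservative. φ = 4*x*(-x - 1)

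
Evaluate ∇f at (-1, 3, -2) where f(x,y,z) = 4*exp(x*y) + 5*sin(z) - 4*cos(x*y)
(-12*sin(3) + 12*exp(-3), -4*exp(-3) + 4*sin(3), 5*cos(2))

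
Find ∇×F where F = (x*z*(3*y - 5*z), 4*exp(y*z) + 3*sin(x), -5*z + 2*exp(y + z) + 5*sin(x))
(-4*y*exp(y*z) + 2*exp(y + z), 3*x*y - 10*x*z - 5*cos(x), -3*x*z + 3*cos(x))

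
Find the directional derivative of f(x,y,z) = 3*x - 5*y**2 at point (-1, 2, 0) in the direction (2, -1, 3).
13*sqrt(14)/7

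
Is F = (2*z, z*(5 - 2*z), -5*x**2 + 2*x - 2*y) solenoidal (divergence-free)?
Yes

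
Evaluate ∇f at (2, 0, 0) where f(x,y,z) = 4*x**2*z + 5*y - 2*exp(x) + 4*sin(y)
(-2*exp(2), 9, 16)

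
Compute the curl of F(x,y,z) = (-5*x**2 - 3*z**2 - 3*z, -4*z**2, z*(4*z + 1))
(8*z, -6*z - 3, 0)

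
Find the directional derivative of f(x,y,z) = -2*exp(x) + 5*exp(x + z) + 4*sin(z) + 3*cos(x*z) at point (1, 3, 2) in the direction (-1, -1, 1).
sqrt(3)*(4*cos(2) + 3*sin(2) + 2*E)/3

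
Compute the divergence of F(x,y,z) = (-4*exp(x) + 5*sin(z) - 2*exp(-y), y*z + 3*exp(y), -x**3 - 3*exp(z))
z - 4*exp(x) + 3*exp(y) - 3*exp(z)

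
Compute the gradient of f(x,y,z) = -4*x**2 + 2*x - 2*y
(2 - 8*x, -2, 0)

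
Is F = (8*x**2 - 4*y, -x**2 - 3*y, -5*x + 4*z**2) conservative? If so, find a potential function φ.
No, ∇×F = (0, 5, 4 - 2*x) ≠ 0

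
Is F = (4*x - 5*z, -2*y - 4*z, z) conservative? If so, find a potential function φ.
No, ∇×F = (4, -5, 0) ≠ 0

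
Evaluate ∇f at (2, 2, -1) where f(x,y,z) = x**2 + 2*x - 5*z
(6, 0, -5)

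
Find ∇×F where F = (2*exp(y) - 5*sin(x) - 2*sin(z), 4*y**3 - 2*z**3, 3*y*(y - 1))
(6*y + 6*z**2 - 3, -2*cos(z), -2*exp(y))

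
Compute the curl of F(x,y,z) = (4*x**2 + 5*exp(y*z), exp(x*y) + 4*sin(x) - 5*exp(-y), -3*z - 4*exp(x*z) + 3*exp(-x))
(0, 5*y*exp(y*z) + 4*z*exp(x*z) + 3*exp(-x), y*exp(x*y) - 5*z*exp(y*z) + 4*cos(x))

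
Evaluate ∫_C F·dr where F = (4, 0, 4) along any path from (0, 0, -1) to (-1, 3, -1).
-4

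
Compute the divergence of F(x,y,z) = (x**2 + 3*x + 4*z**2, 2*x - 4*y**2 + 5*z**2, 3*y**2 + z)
2*x - 8*y + 4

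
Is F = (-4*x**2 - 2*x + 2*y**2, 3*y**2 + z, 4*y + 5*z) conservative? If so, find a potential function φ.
No, ∇×F = (3, 0, -4*y) ≠ 0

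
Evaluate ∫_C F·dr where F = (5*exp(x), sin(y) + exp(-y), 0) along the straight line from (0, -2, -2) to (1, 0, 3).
-7 + cos(2) + exp(2) + 5*E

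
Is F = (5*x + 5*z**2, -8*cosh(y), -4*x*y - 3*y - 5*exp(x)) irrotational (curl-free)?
No, ∇×F = (-4*x - 3, 4*y + 10*z + 5*exp(x), 0)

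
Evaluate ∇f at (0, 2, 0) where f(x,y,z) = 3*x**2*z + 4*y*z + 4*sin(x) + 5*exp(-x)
(-1, 0, 8)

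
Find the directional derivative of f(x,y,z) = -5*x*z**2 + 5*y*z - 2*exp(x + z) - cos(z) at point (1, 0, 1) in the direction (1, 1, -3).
sqrt(11)*(-3*sin(1) + 4*exp(2) + 30)/11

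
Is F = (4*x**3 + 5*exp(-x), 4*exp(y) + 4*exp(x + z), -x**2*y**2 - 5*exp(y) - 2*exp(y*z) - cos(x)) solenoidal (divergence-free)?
No, ∇·F = 12*x**2 - 2*y*exp(y*z) + 4*exp(y) - 5*exp(-x)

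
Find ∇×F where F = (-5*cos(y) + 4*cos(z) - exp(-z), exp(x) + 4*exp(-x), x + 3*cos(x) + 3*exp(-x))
(0, 3*sin(x) - 4*sin(z) - 1 + exp(-z) + 3*exp(-x), exp(x) - 5*sin(y) - 4*exp(-x))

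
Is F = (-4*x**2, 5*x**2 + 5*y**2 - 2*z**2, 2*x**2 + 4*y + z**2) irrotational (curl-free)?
No, ∇×F = (4*z + 4, -4*x, 10*x)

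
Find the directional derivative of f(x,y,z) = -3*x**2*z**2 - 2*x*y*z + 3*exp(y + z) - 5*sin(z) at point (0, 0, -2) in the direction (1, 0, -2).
sqrt(5)*(2*exp(2)*cos(2) - 6/5)*exp(-2)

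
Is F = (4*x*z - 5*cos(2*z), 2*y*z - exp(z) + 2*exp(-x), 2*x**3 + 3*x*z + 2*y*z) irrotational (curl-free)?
No, ∇×F = (-2*y + 2*z + exp(z), -6*x**2 + 4*x - 3*z + 10*sin(2*z), -2*exp(-x))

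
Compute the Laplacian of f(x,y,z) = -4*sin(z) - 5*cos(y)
4*sin(z) + 5*cos(y)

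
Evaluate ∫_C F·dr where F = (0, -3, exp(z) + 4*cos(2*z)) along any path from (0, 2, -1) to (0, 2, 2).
2*sin(4) - exp(-1) + 2*sin(2) + exp(2)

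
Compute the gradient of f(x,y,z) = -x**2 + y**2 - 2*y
(-2*x, 2*y - 2, 0)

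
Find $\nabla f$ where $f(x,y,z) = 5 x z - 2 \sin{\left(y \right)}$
(5*z, -2*cos(y), 5*x)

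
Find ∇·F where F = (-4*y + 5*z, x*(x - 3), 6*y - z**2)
-2*z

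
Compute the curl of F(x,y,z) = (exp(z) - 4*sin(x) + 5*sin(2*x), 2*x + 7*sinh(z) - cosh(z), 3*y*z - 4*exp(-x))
(3*z + sinh(z) - 7*cosh(z), exp(z) - 4*exp(-x), 2)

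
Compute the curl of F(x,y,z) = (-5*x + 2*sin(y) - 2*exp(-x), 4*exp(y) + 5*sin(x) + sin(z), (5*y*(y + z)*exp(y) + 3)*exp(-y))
(10*y + 5*z - cos(z) - 3*exp(-y), 0, 5*cos(x) - 2*cos(y))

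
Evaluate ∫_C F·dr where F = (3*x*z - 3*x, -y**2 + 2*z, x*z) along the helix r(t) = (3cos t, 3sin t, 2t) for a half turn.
-48 + 27*pi/2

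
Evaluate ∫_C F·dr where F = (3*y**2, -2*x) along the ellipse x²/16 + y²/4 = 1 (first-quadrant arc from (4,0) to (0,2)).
-32 - 4*pi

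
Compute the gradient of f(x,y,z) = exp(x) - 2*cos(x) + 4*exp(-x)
(exp(x) + 2*sin(x) - 4*exp(-x), 0, 0)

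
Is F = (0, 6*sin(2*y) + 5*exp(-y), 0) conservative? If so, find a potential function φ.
Yes, F is conservative. φ = -3*cos(2*y) - 5*exp(-y)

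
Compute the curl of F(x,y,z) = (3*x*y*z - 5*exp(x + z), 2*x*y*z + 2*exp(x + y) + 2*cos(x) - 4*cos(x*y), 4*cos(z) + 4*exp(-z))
(-2*x*y, 3*x*y - 5*exp(x + z), -3*x*z + 2*y*z + 4*y*sin(x*y) + 2*exp(x + y) - 2*sin(x))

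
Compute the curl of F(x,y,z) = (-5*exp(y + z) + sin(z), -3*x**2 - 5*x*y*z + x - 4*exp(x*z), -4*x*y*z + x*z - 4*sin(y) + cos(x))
(5*x*y - 4*x*z + 4*x*exp(x*z) - 4*cos(y), 4*y*z - z - 5*exp(y + z) + sin(x) + cos(z), -6*x - 5*y*z - 4*z*exp(x*z) + 5*exp(y + z) + 1)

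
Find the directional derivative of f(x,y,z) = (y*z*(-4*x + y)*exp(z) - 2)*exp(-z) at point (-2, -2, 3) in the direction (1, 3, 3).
6*sqrt(19)*(1 + 4*exp(3))*exp(-3)/19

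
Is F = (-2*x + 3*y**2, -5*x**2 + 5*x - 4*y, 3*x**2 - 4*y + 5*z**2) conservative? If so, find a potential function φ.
No, ∇×F = (-4, -6*x, -10*x - 6*y + 5) ≠ 0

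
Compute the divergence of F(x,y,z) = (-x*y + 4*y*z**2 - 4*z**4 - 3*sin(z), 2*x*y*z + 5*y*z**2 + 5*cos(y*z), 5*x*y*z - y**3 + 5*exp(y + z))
5*x*y + 2*x*z - y + 5*z**2 - 5*z*sin(y*z) + 5*exp(y + z)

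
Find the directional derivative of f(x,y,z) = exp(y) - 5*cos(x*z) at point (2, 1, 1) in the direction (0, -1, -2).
-sqrt(5)*(E + 20*sin(2))/5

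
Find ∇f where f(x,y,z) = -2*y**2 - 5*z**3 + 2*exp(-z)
(0, -4*y, -15*z**2 - 2*exp(-z))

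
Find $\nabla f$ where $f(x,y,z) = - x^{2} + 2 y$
(-2*x, 2, 0)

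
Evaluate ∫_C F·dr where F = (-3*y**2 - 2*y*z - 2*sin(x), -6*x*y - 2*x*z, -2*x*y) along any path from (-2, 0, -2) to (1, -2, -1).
-16 - 2*cos(2) + 2*cos(1)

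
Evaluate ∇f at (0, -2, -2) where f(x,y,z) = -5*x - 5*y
(-5, -5, 0)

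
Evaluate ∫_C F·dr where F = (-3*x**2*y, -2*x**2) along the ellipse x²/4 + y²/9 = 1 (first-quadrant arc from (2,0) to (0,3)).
-16 + 9*pi/2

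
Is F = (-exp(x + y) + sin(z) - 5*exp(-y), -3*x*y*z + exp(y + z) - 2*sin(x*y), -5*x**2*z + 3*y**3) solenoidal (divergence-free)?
No, ∇·F = -5*x**2 - 3*x*z - 2*x*cos(x*y) - exp(x + y) + exp(y + z)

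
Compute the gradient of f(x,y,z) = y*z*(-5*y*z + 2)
(0, 2*z*(-5*y*z + 1), 2*y*(-5*y*z + 1))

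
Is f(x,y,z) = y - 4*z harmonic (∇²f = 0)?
Yes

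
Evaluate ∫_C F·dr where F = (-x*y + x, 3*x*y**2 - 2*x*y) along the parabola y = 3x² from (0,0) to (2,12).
95266/35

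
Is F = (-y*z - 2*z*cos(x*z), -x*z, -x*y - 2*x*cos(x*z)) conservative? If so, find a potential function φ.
Yes, F is conservative. φ = -x*y*z - 2*sin(x*z)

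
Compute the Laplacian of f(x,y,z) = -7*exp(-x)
-7*exp(-x)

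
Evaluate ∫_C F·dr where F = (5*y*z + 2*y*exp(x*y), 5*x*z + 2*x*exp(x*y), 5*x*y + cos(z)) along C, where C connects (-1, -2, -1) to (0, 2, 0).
-2*exp(2) + sin(1) + 12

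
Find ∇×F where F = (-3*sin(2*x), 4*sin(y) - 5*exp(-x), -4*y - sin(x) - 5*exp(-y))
(-4 + 5*exp(-y), cos(x), 5*exp(-x))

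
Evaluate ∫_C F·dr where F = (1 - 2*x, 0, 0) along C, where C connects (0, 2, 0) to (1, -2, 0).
0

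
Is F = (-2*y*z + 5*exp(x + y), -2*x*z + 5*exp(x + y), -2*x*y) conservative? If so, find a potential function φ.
Yes, F is conservative. φ = -2*x*y*z + 5*exp(x + y)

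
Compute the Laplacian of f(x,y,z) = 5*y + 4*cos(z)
-4*cos(z)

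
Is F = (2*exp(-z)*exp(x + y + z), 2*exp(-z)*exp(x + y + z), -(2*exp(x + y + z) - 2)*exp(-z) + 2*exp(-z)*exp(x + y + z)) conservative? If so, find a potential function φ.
Yes, F is conservative. φ = (2*exp(x + y + z) - 2)*exp(-z)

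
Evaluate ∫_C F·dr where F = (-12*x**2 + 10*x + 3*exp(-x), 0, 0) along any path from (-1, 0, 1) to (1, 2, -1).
-8 + 6*sinh(1)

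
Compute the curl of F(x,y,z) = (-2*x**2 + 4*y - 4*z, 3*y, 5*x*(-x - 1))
(0, 10*x + 1, -4)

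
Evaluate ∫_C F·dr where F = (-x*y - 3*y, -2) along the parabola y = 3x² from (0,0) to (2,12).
-60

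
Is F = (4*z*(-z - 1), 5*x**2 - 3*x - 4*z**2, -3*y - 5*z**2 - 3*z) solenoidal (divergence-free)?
No, ∇·F = -10*z - 3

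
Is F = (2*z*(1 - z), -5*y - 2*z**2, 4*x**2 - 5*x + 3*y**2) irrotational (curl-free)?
No, ∇×F = (6*y + 4*z, -8*x - 4*z + 7, 0)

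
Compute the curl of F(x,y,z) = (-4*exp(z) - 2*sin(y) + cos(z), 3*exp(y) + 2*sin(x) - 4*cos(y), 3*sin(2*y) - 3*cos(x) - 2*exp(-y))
(6*cos(2*y) + 2*exp(-y), -4*exp(z) - 3*sin(x) - sin(z), 2*cos(x) + 2*cos(y))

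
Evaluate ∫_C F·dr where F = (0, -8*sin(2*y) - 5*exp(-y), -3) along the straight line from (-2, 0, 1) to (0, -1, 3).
-15 + 4*cos(2) + 5*E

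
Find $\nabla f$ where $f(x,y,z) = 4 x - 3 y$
(4, -3, 0)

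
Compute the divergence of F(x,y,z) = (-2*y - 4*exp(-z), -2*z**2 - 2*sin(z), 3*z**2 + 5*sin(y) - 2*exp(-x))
6*z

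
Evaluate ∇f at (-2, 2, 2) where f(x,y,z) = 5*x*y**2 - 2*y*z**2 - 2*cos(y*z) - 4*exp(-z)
(20, -48 + 4*sin(4), -16 + 4*sin(4) + 4*exp(-2))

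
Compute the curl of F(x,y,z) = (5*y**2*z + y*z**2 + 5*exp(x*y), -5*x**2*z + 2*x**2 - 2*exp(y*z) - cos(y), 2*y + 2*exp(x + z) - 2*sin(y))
(5*x**2 + 2*y*exp(y*z) - 2*cos(y) + 2, 5*y**2 + 2*y*z - 2*exp(x + z), -10*x*z - 5*x*exp(x*y) + 4*x - 10*y*z - z**2)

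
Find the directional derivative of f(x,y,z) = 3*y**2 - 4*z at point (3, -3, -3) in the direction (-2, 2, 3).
-48*sqrt(17)/17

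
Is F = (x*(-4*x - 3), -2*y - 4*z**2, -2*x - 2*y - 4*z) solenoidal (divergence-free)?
No, ∇·F = -8*x - 9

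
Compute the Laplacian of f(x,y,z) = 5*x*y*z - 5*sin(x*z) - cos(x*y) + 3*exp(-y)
5*x**2*sin(x*z) + x**2*cos(x*y) + y**2*cos(x*y) + 5*z**2*sin(x*z) + 3*exp(-y)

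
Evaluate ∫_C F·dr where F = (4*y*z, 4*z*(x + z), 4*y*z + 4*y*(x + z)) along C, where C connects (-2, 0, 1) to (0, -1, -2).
-16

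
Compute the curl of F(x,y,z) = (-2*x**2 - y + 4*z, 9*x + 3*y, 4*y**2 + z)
(8*y, 4, 10)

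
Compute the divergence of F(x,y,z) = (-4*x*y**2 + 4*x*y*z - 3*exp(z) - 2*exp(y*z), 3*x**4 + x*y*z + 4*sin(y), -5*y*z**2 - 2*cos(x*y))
x*z - 4*y**2 - 6*y*z + 4*cos(y)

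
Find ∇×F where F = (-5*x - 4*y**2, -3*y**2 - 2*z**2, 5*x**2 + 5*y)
(4*z + 5, -10*x, 8*y)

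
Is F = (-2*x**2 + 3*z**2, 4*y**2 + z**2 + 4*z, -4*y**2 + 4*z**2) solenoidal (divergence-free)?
No, ∇·F = -4*x + 8*y + 8*z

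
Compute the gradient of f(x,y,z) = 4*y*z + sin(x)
(cos(x), 4*z, 4*y)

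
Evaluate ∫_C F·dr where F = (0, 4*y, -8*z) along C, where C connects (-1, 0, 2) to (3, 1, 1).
14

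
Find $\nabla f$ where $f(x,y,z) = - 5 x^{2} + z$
(-10*x, 0, 1)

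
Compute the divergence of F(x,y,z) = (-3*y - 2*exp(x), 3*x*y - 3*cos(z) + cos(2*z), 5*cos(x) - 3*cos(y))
3*x - 2*exp(x)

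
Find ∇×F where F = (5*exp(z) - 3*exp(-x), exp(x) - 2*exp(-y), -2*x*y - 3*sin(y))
(-2*x - 3*cos(y), 2*y + 5*exp(z), exp(x))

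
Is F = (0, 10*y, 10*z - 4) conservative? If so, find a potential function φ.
Yes, F is conservative. φ = 5*y**2 + 5*z**2 - 4*z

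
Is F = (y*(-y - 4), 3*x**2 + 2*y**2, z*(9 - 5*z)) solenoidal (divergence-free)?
No, ∇·F = 4*y - 10*z + 9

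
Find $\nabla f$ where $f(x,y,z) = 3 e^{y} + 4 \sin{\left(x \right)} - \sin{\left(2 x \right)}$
(4*cos(x) - 2*cos(2*x), 3*exp(y), 0)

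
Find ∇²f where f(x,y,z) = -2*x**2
-4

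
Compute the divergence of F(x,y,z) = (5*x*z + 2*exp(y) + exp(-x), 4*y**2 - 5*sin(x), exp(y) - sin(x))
8*y + 5*z - exp(-x)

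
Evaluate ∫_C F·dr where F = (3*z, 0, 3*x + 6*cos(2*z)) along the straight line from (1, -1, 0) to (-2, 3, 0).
0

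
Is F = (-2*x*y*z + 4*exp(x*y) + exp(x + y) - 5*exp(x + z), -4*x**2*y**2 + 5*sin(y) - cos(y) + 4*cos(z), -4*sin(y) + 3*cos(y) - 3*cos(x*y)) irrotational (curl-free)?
No, ∇×F = (3*x*sin(x*y) - 3*sin(y) + 4*sin(z) - 4*cos(y), -2*x*y - 3*y*sin(x*y) - 5*exp(x + z), -8*x*y**2 + 2*x*z - 4*x*exp(x*y) - exp(x + y))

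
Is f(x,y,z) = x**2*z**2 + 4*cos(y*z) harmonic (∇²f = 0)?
No, ∇²f = 2*x**2 - 4*y**2*cos(y*z) - 4*z**2*cos(y*z) + 2*z**2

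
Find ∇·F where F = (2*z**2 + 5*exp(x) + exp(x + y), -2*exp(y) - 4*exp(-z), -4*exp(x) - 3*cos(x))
5*exp(x) - 2*exp(y) + exp(x + y)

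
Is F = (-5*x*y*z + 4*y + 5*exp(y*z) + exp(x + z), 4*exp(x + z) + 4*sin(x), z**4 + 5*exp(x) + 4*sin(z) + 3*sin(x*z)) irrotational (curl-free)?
No, ∇×F = (-4*exp(x + z), -5*x*y + 5*y*exp(y*z) - 3*z*cos(x*z) - 5*exp(x) + exp(x + z), 5*x*z - 5*z*exp(y*z) + 4*exp(x + z) + 4*cos(x) - 4)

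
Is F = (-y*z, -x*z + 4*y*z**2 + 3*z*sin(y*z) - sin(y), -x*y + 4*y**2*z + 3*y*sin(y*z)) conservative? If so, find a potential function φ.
Yes, F is conservative. φ = -x*y*z + 2*y**2*z**2 + cos(y) - 3*cos(y*z)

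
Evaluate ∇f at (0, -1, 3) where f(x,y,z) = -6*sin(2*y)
(0, -12*cos(2), 0)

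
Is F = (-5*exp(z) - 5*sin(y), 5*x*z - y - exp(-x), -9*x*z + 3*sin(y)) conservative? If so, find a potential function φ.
No, ∇×F = (-5*x + 3*cos(y), 9*z - 5*exp(z), 5*z + 5*cos(y) + exp(-x)) ≠ 0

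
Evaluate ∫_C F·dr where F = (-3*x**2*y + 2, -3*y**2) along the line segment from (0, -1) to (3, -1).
33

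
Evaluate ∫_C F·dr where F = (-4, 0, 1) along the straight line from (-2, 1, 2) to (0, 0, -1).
-11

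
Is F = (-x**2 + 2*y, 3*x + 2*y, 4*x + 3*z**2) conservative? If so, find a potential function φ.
No, ∇×F = (0, -4, 1) ≠ 0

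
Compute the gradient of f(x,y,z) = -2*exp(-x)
(2*exp(-x), 0, 0)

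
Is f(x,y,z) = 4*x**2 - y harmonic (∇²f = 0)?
No, ∇²f = 8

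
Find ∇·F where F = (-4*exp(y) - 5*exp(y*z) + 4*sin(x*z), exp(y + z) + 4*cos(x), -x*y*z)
-x*y + 4*z*cos(x*z) + exp(y + z)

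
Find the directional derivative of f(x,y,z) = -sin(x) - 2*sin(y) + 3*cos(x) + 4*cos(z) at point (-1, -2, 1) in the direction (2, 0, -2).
sqrt(2)*(-cos(1) + 7*sin(1))/2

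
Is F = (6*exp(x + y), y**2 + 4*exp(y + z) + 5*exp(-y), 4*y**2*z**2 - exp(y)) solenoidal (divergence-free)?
No, ∇·F = (2*(4*y**2*z + y + 3*exp(x + y) + 2*exp(y + z))*exp(y) - 5)*exp(-y)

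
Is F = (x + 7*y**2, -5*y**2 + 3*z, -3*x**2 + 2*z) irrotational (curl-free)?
No, ∇×F = (-3, 6*x, -14*y)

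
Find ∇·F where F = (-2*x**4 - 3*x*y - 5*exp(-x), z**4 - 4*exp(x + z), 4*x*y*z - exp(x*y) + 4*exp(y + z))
-8*x**3 + 4*x*y - 3*y + 4*exp(y + z) + 5*exp(-x)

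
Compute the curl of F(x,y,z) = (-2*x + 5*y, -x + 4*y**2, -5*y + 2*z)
(-5, 0, -6)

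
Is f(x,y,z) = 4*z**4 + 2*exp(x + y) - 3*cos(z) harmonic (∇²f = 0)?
No, ∇²f = 48*z**2 + 4*exp(x + y) + 3*cos(z)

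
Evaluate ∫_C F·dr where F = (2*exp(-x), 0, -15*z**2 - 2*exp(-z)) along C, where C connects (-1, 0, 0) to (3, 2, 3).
-137 + 2*E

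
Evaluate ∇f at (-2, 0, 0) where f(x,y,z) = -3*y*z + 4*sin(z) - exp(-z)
(0, 0, 5)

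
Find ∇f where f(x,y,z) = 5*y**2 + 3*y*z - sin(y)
(0, 10*y + 3*z - cos(y), 3*y)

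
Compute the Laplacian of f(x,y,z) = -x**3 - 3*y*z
-6*x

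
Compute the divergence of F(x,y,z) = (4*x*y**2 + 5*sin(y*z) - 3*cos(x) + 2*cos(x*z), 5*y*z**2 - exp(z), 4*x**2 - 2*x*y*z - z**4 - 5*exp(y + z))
-2*x*y + 4*y**2 - 4*z**3 + 5*z**2 - 2*z*sin(x*z) - 5*exp(y + z) + 3*sin(x)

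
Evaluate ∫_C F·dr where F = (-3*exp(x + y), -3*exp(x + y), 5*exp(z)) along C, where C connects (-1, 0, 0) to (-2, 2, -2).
-8 + 5*exp(-2) + 3*exp(-1)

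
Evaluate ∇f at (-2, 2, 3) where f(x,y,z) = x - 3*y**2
(1, -12, 0)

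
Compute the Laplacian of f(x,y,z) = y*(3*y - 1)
6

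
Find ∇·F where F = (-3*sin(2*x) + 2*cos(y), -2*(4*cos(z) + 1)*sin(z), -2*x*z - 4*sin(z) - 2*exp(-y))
-2*x - 6*cos(2*x) - 4*cos(z)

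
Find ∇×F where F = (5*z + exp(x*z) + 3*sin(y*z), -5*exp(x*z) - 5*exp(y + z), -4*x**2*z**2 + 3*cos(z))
(5*x*exp(x*z) + 5*exp(y + z), 8*x*z**2 + x*exp(x*z) + 3*y*cos(y*z) + 5, -z*(5*exp(x*z) + 3*cos(y*z)))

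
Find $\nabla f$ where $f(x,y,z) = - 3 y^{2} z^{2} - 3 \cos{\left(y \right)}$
(0, -6*y*z**2 + 3*sin(y), -6*y**2*z)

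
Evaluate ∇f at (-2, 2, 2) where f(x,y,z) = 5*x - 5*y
(5, -5, 0)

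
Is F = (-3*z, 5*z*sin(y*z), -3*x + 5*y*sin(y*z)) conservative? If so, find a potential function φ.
Yes, F is conservative. φ = -3*x*z - 5*cos(y*z)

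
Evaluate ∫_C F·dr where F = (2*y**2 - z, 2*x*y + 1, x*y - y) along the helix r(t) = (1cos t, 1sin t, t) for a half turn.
-10/3 + pi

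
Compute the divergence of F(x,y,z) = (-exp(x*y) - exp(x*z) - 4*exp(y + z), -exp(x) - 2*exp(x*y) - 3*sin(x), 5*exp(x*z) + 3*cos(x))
-2*x*exp(x*y) + 5*x*exp(x*z) - y*exp(x*y) - z*exp(x*z)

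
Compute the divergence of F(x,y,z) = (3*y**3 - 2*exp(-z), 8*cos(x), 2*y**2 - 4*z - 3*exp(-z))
-4 + 3*exp(-z)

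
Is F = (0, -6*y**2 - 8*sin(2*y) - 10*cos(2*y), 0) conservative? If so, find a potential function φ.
Yes, F is conservative. φ = -2*y**3 - 5*sin(2*y) + 4*cos(2*y)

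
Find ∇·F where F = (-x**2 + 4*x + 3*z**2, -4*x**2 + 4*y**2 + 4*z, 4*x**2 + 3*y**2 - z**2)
-2*x + 8*y - 2*z + 4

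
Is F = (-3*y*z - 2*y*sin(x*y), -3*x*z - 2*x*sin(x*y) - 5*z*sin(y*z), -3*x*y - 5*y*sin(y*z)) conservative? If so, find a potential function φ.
Yes, F is conservative. φ = -3*x*y*z + 2*cos(x*y) + 5*cos(y*z)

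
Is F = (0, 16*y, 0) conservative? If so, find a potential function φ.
Yes, F is conservative. φ = 8*y**2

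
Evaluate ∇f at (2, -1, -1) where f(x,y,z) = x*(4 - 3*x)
(-8, 0, 0)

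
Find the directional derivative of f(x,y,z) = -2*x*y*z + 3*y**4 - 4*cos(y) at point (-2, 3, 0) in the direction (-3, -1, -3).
-4*sqrt(19)*(sin(3) + 90)/19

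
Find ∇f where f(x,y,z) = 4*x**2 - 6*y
(8*x, -6, 0)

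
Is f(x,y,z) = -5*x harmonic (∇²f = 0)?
Yes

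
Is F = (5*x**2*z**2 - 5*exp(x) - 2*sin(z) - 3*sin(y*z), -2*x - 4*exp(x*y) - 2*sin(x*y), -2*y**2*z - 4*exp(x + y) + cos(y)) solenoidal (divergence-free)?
No, ∇·F = 10*x*z**2 - 4*x*exp(x*y) - 2*x*cos(x*y) - 2*y**2 - 5*exp(x)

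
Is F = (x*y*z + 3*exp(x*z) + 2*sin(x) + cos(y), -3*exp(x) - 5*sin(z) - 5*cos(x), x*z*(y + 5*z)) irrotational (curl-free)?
No, ∇×F = (x*z + 5*cos(z), x*y + 3*x*exp(x*z) - z*(y + 5*z), -x*z - 3*exp(x) + 5*sin(x) + sin(y))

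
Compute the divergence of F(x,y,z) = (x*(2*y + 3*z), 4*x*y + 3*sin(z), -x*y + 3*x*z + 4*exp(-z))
7*x + 2*y + 3*z - 4*exp(-z)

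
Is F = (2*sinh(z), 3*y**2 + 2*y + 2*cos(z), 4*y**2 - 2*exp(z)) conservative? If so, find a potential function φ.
No, ∇×F = (8*y + 2*sin(z), 2*cosh(z), 0) ≠ 0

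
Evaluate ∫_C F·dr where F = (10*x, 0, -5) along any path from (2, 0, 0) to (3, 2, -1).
30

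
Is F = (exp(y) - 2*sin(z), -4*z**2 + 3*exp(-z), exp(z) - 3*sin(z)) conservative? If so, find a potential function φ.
No, ∇×F = (8*z + 3*exp(-z), -2*cos(z), -exp(y)) ≠ 0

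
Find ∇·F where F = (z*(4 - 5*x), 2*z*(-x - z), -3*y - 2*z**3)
z*(-6*z - 5)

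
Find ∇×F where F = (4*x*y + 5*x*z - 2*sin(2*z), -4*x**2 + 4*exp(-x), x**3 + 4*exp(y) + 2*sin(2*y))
(4*exp(y) + 4*cos(2*y), -3*x**2 + 5*x - 4*cos(2*z), -12*x - 4*exp(-x))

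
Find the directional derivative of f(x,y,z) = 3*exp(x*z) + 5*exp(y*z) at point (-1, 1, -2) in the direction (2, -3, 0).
6*sqrt(13)*(5 - 2*exp(4))*exp(-2)/13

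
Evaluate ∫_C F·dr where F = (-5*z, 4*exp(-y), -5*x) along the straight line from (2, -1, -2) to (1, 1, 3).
-35 + 8*sinh(1)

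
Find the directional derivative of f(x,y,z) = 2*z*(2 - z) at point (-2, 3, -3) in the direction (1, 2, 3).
24*sqrt(14)/7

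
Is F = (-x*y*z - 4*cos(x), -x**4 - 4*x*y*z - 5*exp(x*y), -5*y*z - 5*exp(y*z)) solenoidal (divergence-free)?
No, ∇·F = -4*x*z - 5*x*exp(x*y) - y*z - 5*y*exp(y*z) - 5*y + 4*sin(x)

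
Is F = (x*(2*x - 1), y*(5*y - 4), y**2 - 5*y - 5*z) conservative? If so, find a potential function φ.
No, ∇×F = (2*y - 5, 0, 0) ≠ 0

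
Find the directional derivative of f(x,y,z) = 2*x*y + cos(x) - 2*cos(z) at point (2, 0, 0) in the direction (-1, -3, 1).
sqrt(11)*(-12 + sin(2))/11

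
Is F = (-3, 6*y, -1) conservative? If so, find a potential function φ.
Yes, F is conservative. φ = -3*x + 3*y**2 - z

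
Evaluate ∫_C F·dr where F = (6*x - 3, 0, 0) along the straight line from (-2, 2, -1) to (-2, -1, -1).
0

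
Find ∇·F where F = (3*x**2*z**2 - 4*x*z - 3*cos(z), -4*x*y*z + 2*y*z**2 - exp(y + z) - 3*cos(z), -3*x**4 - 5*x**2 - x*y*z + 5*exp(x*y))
-x*y + 6*x*z**2 - 4*x*z + 2*z**2 - 4*z - exp(y + z)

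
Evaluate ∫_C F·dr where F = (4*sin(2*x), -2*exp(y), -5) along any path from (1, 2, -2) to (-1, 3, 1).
-2*exp(3) - 15 + 2*exp(2)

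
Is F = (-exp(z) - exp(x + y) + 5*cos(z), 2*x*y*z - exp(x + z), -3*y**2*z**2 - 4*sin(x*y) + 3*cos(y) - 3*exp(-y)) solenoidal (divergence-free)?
No, ∇·F = 2*x*z - 6*y**2*z - exp(x + y)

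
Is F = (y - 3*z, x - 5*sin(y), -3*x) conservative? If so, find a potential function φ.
Yes, F is conservative. φ = x*y - 3*x*z + 5*cos(y)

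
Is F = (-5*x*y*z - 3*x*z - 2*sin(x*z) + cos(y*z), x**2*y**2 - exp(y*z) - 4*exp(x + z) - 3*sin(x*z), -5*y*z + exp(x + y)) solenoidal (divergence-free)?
No, ∇·F = 2*x**2*y - 5*y*z - 5*y - z*exp(y*z) - 2*z*cos(x*z) - 3*z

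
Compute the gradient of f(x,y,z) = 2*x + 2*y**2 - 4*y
(2, 4*y - 4, 0)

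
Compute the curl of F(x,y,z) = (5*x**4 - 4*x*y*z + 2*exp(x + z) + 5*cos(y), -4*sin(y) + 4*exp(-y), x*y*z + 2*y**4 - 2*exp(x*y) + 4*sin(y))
(x*z - 2*x*exp(x*y) + 8*y**3 + 4*cos(y), -4*x*y - y*z + 2*y*exp(x*y) + 2*exp(x + z), 4*x*z + 5*sin(y))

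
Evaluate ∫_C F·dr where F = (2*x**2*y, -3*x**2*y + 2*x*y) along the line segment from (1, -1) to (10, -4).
-12279/4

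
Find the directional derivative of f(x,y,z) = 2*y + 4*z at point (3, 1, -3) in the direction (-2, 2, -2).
-2*sqrt(3)/3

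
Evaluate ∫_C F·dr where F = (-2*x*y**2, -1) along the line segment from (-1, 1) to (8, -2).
-201/2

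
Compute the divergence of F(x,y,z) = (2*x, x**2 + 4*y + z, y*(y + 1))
6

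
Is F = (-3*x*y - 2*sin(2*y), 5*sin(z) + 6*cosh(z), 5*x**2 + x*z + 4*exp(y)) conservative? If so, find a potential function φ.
No, ∇×F = (4*exp(y) - 5*cos(z) - 6*sinh(z), -10*x - z, 3*x + 4*cos(2*y)) ≠ 0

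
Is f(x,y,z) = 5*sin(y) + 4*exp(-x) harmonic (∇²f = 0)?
No, ∇²f = -5*sin(y) + 4*exp(-x)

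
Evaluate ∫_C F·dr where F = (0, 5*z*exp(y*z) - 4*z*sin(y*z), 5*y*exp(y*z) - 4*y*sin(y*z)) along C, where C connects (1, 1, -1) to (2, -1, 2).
-4*cos(1) - 5*exp(-1) + 4*cos(2) + 5*exp(-2)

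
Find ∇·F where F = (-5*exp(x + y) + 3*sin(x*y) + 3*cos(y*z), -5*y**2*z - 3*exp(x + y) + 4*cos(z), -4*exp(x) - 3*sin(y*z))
-10*y*z + 3*y*cos(x*y) - 3*y*cos(y*z) - 8*exp(x + y)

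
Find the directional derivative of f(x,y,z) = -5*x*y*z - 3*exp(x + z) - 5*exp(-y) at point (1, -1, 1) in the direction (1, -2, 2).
-3*exp(2) - 10*E/3 + 25/3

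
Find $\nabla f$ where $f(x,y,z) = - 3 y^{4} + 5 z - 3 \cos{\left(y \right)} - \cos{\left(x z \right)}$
(z*sin(x*z), -12*y**3 + 3*sin(y), x*sin(x*z) + 5)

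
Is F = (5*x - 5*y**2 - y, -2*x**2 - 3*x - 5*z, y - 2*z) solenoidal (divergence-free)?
No, ∇·F = 3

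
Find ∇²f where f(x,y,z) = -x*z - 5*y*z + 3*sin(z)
-3*sin(z)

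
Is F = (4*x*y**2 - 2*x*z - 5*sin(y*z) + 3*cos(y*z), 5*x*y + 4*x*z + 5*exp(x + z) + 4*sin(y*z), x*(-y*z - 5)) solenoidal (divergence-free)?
No, ∇·F = -x*y + 5*x + 4*y**2 + 4*z*cos(y*z) - 2*z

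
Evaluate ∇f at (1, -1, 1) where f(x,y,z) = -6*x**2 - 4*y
(-12, -4, 0)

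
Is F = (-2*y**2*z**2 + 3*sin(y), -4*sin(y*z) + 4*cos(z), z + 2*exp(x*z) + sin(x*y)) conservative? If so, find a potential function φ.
No, ∇×F = (x*cos(x*y) + 4*y*cos(y*z) + 4*sin(z), -4*y**2*z - y*cos(x*y) - 2*z*exp(x*z), 4*y*z**2 - 3*cos(y)) ≠ 0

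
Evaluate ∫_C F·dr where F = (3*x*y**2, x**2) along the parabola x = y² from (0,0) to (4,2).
352/5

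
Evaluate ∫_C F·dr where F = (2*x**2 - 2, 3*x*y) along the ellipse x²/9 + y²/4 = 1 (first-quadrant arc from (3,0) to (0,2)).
0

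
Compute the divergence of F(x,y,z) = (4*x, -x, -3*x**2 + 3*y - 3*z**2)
4 - 6*z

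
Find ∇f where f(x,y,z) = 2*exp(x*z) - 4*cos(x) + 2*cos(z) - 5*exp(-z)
(2*z*exp(x*z) + 4*sin(x), 0, 2*x*exp(x*z) - 2*sin(z) + 5*exp(-z))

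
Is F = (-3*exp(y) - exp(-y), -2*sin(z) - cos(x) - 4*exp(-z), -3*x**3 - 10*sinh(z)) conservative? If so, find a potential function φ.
No, ∇×F = (2*cos(z) - 4*exp(-z), 9*x**2, 3*exp(y) + sin(x) - exp(-y)) ≠ 0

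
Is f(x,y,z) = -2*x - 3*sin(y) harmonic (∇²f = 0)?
No, ∇²f = 3*sin(y)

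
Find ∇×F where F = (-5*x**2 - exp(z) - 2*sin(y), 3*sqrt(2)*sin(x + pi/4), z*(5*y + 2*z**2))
(5*z, -exp(z), 2*cos(y) + 3*sqrt(2)*cos(x + pi/4))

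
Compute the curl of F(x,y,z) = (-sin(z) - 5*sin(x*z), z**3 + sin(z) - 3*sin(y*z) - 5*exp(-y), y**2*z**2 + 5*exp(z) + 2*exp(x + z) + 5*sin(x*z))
(2*y*z**2 + 3*y*cos(y*z) - 3*z**2 - cos(z), -5*x*cos(x*z) - 5*z*cos(x*z) - 2*exp(x + z) - cos(z), 0)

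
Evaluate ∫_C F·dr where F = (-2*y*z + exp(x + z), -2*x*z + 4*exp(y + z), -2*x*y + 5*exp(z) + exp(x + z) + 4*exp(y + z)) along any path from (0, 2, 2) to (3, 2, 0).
-4*exp(4) - 2*exp(2) + 5 + exp(3)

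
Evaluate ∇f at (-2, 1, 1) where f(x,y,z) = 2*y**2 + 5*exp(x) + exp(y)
(5*exp(-2), E + 4, 0)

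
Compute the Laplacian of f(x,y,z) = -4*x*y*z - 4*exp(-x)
-4*exp(-x)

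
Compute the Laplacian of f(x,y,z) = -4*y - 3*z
0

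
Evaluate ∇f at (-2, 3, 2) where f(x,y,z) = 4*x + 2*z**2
(4, 0, 8)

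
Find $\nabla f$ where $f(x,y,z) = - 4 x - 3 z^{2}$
(-4, 0, -6*z)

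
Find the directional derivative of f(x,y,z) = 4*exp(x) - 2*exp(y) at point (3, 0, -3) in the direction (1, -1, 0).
sqrt(2)*(1 + 2*exp(3))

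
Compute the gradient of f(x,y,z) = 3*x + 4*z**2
(3, 0, 8*z)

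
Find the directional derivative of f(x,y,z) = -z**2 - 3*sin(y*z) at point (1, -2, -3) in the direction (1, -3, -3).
-9*sqrt(19)*(2 + 5*cos(6))/19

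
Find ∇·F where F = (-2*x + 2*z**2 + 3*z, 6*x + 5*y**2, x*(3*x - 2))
10*y - 2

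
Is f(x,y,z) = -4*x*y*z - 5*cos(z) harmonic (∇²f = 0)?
No, ∇²f = 5*cos(z)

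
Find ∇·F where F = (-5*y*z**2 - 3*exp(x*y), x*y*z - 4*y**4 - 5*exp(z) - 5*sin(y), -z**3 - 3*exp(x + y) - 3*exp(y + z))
x*z - 16*y**3 - 3*y*exp(x*y) - 3*z**2 - 3*exp(y + z) - 5*cos(y)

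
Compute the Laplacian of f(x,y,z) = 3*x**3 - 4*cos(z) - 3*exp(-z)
18*x + 4*cos(z) - 3*exp(-z)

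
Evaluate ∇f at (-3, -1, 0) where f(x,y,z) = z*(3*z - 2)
(0, 0, -2)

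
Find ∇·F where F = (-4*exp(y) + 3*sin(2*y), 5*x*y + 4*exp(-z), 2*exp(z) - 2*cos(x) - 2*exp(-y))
5*x + 2*exp(z)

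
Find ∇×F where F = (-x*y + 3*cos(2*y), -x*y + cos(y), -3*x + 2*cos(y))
(-2*sin(y), 3, x - y + 6*sin(2*y))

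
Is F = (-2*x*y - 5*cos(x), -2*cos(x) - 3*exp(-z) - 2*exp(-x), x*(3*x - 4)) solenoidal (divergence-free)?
No, ∇·F = -2*y + 5*sin(x)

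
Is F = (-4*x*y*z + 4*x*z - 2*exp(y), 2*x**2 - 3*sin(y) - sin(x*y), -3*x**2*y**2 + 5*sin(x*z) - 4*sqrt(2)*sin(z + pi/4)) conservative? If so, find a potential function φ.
No, ∇×F = (-6*x**2*y, 6*x*y**2 - 4*x*y + 4*x - 5*z*cos(x*z), 4*x*z + 4*x - y*cos(x*y) + 2*exp(y)) ≠ 0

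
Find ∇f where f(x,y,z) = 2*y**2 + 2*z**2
(0, 4*y, 4*z)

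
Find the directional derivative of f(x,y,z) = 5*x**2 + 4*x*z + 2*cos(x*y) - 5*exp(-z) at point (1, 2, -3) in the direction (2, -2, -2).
-sqrt(3)*(2*sin(2) + 6 + 5*exp(3))/3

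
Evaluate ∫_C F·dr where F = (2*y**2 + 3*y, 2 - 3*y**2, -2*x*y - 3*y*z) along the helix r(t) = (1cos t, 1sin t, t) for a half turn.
-9*pi/2 - 8/3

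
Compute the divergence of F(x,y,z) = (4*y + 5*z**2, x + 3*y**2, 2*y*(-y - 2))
6*y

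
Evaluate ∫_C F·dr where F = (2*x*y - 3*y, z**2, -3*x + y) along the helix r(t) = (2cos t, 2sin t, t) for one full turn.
20*pi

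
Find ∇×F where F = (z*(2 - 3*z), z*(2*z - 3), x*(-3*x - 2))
(3 - 4*z, 6*x - 6*z + 4, 0)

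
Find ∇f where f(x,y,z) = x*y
(y, x, 0)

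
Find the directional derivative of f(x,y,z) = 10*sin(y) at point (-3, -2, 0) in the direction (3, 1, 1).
10*sqrt(11)*cos(2)/11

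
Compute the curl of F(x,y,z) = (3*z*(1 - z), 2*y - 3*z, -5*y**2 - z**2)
(3 - 10*y, 3 - 6*z, 0)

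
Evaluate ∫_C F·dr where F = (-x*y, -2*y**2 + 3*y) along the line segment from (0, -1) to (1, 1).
-3/2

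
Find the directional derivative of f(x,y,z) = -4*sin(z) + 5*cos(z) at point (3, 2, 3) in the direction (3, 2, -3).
3*sqrt(22)*(4*cos(3) + 5*sin(3))/22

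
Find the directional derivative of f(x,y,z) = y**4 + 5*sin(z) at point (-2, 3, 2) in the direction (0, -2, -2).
-sqrt(2)*(5*cos(2) + 108)/2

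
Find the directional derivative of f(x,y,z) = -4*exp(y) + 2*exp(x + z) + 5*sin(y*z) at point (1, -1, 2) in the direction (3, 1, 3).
sqrt(19)*(-4 - 5*E*cos(2) + 12*exp(4))*exp(-1)/19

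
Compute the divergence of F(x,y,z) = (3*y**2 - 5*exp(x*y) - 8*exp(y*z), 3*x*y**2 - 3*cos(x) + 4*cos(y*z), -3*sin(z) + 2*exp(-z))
6*x*y - 5*y*exp(x*y) - 4*z*sin(y*z) - 3*cos(z) - 2*exp(-z)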